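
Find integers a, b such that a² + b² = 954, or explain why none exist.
15² + 27² (a=15, b=27)

Factorization: 954 = 2 × 3^2 × 53
By Fermat: n is sum of two squares iff every prime p ≡ 3 (mod 4) appears to even power.
All primes ≡ 3 (mod 4) appear to even power.
Search a = 0, 1, 2, … for 954 - a² a perfect square: first hit at a = 15: 954 - 225 = 729 = 27².
954 = 15² + 27² = 225 + 729 ✓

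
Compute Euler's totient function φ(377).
336

377 = 13 × 29
φ(n) = n × ∏(1 - 1/p) for each prime p dividing n
φ(377) = 377 × (1 - 1/13) × (1 - 1/29) = 336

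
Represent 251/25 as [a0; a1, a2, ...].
[10; 25]

Euclidean algorithm steps:
251 = 10 × 25 + 1
25 = 25 × 1 + 0
Continued fraction: [10; 25]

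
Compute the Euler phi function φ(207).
132

207 = 3^2 × 23
φ(n) = n × ∏(1 - 1/p) for each prime p dividing n
φ(207) = 207 × (1 - 1/3) × (1 - 1/23) = 132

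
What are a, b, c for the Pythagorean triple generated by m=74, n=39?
(3955, 5772, 6997)

Euclid's formula: a = m² - n², b = 2mn, c = m² + n²
m = 74, n = 39
a = 74² - 39² = 5476 - 1521 = 3955
b = 2 × 74 × 39 = 5772
c = 74² + 39² = 5476 + 1521 = 6997
Verification: 3955² + 5772² = 15642025 + 33315984 = 48958009 = 6997² ✓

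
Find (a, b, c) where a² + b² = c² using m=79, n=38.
(4797, 6004, 7685)

Euclid's formula: a = m² - n², b = 2mn, c = m² + n²
m = 79, n = 38
a = 79² - 38² = 6241 - 1444 = 4797
b = 2 × 79 × 38 = 6004
c = 79² + 38² = 6241 + 1444 = 7685
Verification: 4797² + 6004² = 23011209 + 36048016 = 59059225 = 7685² ✓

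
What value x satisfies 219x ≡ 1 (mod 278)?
245

gcd(219, 278) = 1, so the inverse exists.
Extended Euclidean algorithm on (278, 219):
278 = 1 × 219 + 59  ⟹  59 = (1)·278 + (-1)·219
219 = 3 × 59 + 42  ⟹  42 = (-3)·278 + (4)·219
59 = 1 × 42 + 17  ⟹  17 = (4)·278 + (-5)·219
42 = 2 × 17 + 8  ⟹  8 = (-11)·278 + (14)·219
17 = 2 × 8 + 1  ⟹  1 = (26)·278 + (-33)·219
So (-33)·219 ≡ 1 (mod 278), i.e. 219^(-1) ≡ -33 ≡ 245 (mod 278).
Check: 219 × 245 = 53655 ≡ 1 (mod 278)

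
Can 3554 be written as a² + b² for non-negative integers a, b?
23² + 55² (a=23, b=55)

Factorization: 3554 = 2 × 1777
By Fermat: n is sum of two squares iff every prime p ≡ 3 (mod 4) appears to even power.
All primes ≡ 3 (mod 4) appear to even power.
Search a = 0, 1, 2, … for 3554 - a² a perfect square: first hit at a = 23: 3554 - 529 = 3025 = 55².
3554 = 23² + 55² = 529 + 3025 ✓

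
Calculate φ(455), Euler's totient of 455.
288

455 = 5 × 7 × 13
φ(n) = n × ∏(1 - 1/p) for each prime p dividing n
φ(455) = 455 × (1 - 1/5) × (1 - 1/7) × (1 - 1/13) = 288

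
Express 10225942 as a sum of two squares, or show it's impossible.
Not possible

Factorization: 10225942 = 2 × 17 × 67^3
By Fermat: n is sum of two squares iff every prime p ≡ 3 (mod 4) appears to even power.
Prime(s) ≡ 3 (mod 4) with odd exponent: [(67, 3)]
Therefore 10225942 cannot be expressed as a² + b².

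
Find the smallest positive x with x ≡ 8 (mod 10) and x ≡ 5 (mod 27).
248

Using Chinese Remainder Theorem:
M = 10 × 27 = 270
M1 = 27, M2 = 10
y1 = 27^(-1) mod 10 = 3
y2 = 10^(-1) mod 27 = 19
x = (8×27×3 + 5×10×19) mod 270 = 248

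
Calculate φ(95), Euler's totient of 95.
72

95 = 5 × 19
φ(n) = n × ∏(1 - 1/p) for each prime p dividing n
φ(95) = 95 × (1 - 1/5) × (1 - 1/19) = 72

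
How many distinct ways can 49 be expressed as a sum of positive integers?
173525

p(n) counts ways to write n as a sum of positive integers (order ignored).
Euler's pentagonal recurrence: p(k) = p(k-1) + p(k-2) - p(k-5) - p(k-7) + p(k-12) + p(k-15) - ... (offsets j(3j∓1)/2, signs ++--, p(0)=1, p(<0)=0).
DP table for k = 0..48: p(0)=1, p(1)=1, p(2)=2, p(3)=3, p(4)=5, p(5)=7, p(6)=11, p(7)=15, p(8)=22, p(9)=30, p(10)=42, p(11)=56, p(12)=77, p(13)=101, p(14)=135, p(15)=176, p(16)=231, p(17)=297, p(18)=385, p(19)=490, p(20)=627, p(21)=792, p(22)=1002, p(23)=1255, p(24)=1575, p(25)=1958, p(26)=2436, p(27)=3010, p(28)=3718, p(29)=4565, p(30)=5604, p(31)=6842, p(32)=8349, p(33)=10143, p(34)=12310, p(35)=14883, p(36)=17977, p(37)=21637, p(38)=26015, p(39)=31185, p(40)=37338, p(41)=44583, p(42)=53174, p(43)=63261, p(44)=75175, p(45)=89134, p(46)=105558, p(47)=124754, p(48)=147273.
Final step: p(49) = p(48) + p(47) - p(44) - p(42) + p(37) + p(34) - p(27) - p(23) + p(14) + p(9)
= 147273 + 124754 - 75175 - 53174 + 21637 + 12310 - 3010 - 1255 + 135 + 30
= 173525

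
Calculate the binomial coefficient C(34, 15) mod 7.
1

Using Lucas' theorem:
Write n=34 and k=15 in base 7:
n in base 7: [4, 6]
k in base 7: [2, 1]
C(34,15) mod 7 = ∏ C(n_i, k_i) mod 7
Digit binomials (mod 7): C(4,2) = 6; C(6,1) = 6
Product: 6 × 6 = 36 ≡ 1 (mod 7)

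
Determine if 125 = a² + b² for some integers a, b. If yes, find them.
2² + 11² (a=2, b=11)

Factorization: 125 = 5^3
By Fermat: n is sum of two squares iff every prime p ≡ 3 (mod 4) appears to even power.
All primes ≡ 3 (mod 4) appear to even power.
Search a = 0, 1, 2, … for 125 - a² a perfect square: first hit at a = 2: 125 - 4 = 121 = 11².
125 = 2² + 11² = 4 + 121 ✓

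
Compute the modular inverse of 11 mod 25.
16

gcd(11, 25) = 1, so the inverse exists.
Extended Euclidean algorithm on (25, 11):
25 = 2 × 11 + 3  ⟹  3 = (1)·25 + (-2)·11
11 = 3 × 3 + 2  ⟹  2 = (-3)·25 + (7)·11
3 = 1 × 2 + 1  ⟹  1 = (4)·25 + (-9)·11
So (-9)·11 ≡ 1 (mod 25), i.e. 11^(-1) ≡ -9 ≡ 16 (mod 25).
Check: 11 × 16 = 176 ≡ 1 (mod 25)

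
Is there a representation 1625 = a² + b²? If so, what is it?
5² + 40² (a=5, b=40)

Factorization: 1625 = 5^3 × 13
By Fermat: n is sum of two squares iff every prime p ≡ 3 (mod 4) appears to even power.
All primes ≡ 3 (mod 4) appear to even power.
Search a = 0, 1, 2, … for 1625 - a² a perfect square: first hit at a = 5: 1625 - 25 = 1600 = 40².
1625 = 5² + 40² = 25 + 1600 ✓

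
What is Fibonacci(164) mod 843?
840

Matrix identity: Q^n = [[F_(n+1), F_n], [F_n, F_(n-1)]] with Q = [[1,1],[1,0]].
n = 164 = 10100100₂. Square-and-multiply, entries mod 843:
Q^1 = [[1,1],[1,0]]
Q^2 = (Q^1)² = [[2,1],[1,1]]
Q^5 = (Q^2)²·Q = [[8,5],[5,3]]
Q^10 = (Q^5)² = [[89,55],[55,34]]
Q^20 = (Q^10)² = [[830,21],[21,809]]
Q^41 = (Q^20)²·Q = [[466,610],[610,699]]
Q^82 = (Q^41)² = [[842,1],[1,841]]
Q^164 = (Q^82)² = [[2,840],[840,5]]
F_164 mod 843 = Q^164[0][1] = 840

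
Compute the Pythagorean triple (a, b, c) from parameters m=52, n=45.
(679, 4680, 4729)

Euclid's formula: a = m² - n², b = 2mn, c = m² + n²
m = 52, n = 45
a = 52² - 45² = 2704 - 2025 = 679
b = 2 × 52 × 45 = 4680
c = 52² + 45² = 2704 + 2025 = 4729
Verification: 679² + 4680² = 461041 + 21902400 = 22363441 = 4729² ✓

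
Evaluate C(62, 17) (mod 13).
8

Using Lucas' theorem:
Write n=62 and k=17 in base 13:
n in base 13: [4, 10]
k in base 13: [1, 4]
C(62,17) mod 13 = ∏ C(n_i, k_i) mod 13
Digit binomials (mod 13): C(4,1) = 4; C(10,4) = 210 ≡ 2
Product: 4 × 2 = 8 ≡ 8 (mod 13)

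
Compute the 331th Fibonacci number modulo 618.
557

Matrix identity: Q^n = [[F_(n+1), F_n], [F_n, F_(n-1)]] with Q = [[1,1],[1,0]].
n = 331 = 101001011₂. Square-and-multiply, entries mod 618:
Q^1 = [[1,1],[1,0]]
Q^2 = (Q^1)² = [[2,1],[1,1]]
Q^5 = (Q^2)²·Q = [[8,5],[5,3]]
Q^10 = (Q^5)² = [[89,55],[55,34]]
Q^20 = (Q^10)² = [[440,585],[585,473]]
Q^41 = (Q^20)²·Q = [[172,19],[19,153]]
Q^82 = (Q^41)² = [[281,613],[613,286]]
Q^165 = (Q^82)²·Q = [[137,500],[500,255]]
Q^331 = (Q^165)²·Q = [[33,557],[557,94]]
F_331 mod 618 = Q^331[0][1] = 557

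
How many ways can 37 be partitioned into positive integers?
21637

p(n) counts ways to write n as a sum of positive integers (order ignored).
Euler's pentagonal recurrence: p(k) = p(k-1) + p(k-2) - p(k-5) - p(k-7) + p(k-12) + p(k-15) - ... (offsets j(3j∓1)/2, signs ++--, p(0)=1, p(<0)=0).
DP table for k = 0..36: p(0)=1, p(1)=1, p(2)=2, p(3)=3, p(4)=5, p(5)=7, p(6)=11, p(7)=15, p(8)=22, p(9)=30, p(10)=42, p(11)=56, p(12)=77, p(13)=101, p(14)=135, p(15)=176, p(16)=231, p(17)=297, p(18)=385, p(19)=490, p(20)=627, p(21)=792, p(22)=1002, p(23)=1255, p(24)=1575, p(25)=1958, p(26)=2436, p(27)=3010, p(28)=3718, p(29)=4565, p(30)=5604, p(31)=6842, p(32)=8349, p(33)=10143, p(34)=12310, p(35)=14883, p(36)=17977.
Final step: p(37) = p(36) + p(35) - p(32) - p(30) + p(25) + p(22) - p(15) - p(11) + p(2)
= 17977 + 14883 - 8349 - 5604 + 1958 + 1002 - 176 - 56 + 2
= 21637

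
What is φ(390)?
96

390 = 2 × 3 × 5 × 13
φ(n) = n × ∏(1 - 1/p) for each prime p dividing n
φ(390) = 390 × (1 - 1/2) × (1 - 1/3) × (1 - 1/5) × (1 - 1/13) = 96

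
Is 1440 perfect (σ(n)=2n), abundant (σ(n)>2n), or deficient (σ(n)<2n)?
abundant

Proper divisors of 1440: sum = 1 + 2 + 3 + 4 + 5 + 6 + 8 + 9 + ... + 288 + 360 + 480 + 720 (35 divisors) = 3474
Since 3474 > 1440, 1440 is abundant.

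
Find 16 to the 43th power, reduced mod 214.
154

Repeated squaring. Binary of 43 = 101011.
16^1 ≡ 16 (mod 214); 16^2 ≡ 42 (mod 214); 16^4 ≡ 52 (mod 214); 16^8 ≡ 136 (mod 214); 16^16 ≡ 92 (mod 214); 16^32 ≡ 118 (mod 214)
16^43 = 16^1 × 16^2 × 16^8 × 16^32 ≡ 154 (mod 214)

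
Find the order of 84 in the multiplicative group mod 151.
25

151 is prime, so ord(84) divides φ(151) = 150.
Divisors of 150: 1, 2, 3, 5, 6, 10, 15, 25, 30, 50, 75, 150.
Repeated squaring: 84^1 ≡ 84, 84^2 ≡ 110, 84^4 ≡ 20, 84^8 ≡ 98, 84^16 ≡ 91, 84^32 ≡ 127, 84^64 ≡ 123, 84^128 ≡ 29 (mod 151).
Test 84^d mod 151 for each divisor d in increasing order:
84^1 ≡ 84
84^2 ≡ 110
84^3 = 84^2·84^1 ≡ 29
84^5 = 84^4·84^1 ≡ 19
84^6 = 84^4·84^2 ≡ 86
84^10 = 84^8·84^2 ≡ 59
84^15 = 84^8·84^4·84^2·84^1 ≡ 64
84^25 = 84^16·84^8·84^1 ≡ 1  ← first divisor giving 1
The order is 25.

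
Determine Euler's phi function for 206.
102

206 = 2 × 103
φ(n) = n × ∏(1 - 1/p) for each prime p dividing n
φ(206) = 206 × (1 - 1/2) × (1 - 1/103) = 102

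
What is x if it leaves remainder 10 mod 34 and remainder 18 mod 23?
248

Using Chinese Remainder Theorem:
M = 34 × 23 = 782
M1 = 23, M2 = 34
y1 = 23^(-1) mod 34 = 3
y2 = 34^(-1) mod 23 = 21
x = (10×23×3 + 18×34×21) mod 782 = 248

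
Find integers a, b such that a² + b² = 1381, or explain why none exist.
15² + 34² (a=15, b=34)

Factorization: 1381 = 1381
By Fermat: n is sum of two squares iff every prime p ≡ 3 (mod 4) appears to even power.
All primes ≡ 3 (mod 4) appear to even power.
Search a = 0, 1, 2, … for 1381 - a² a perfect square: first hit at a = 15: 1381 - 225 = 1156 = 34².
1381 = 15² + 34² = 225 + 1156 ✓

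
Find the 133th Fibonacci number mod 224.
89

Matrix identity: Q^n = [[F_(n+1), F_n], [F_n, F_(n-1)]] with Q = [[1,1],[1,0]].
n = 133 = 10000101₂. Square-and-multiply, entries mod 224:
Q^1 = [[1,1],[1,0]]
Q^2 = (Q^1)² = [[2,1],[1,1]]
Q^4 = (Q^2)² = [[5,3],[3,2]]
Q^8 = (Q^4)² = [[34,21],[21,13]]
Q^16 = (Q^8)² = [[29,91],[91,162]]
Q^33 = (Q^16)²·Q = [[71,162],[162,133]]
Q^66 = (Q^33)² = [[149,120],[120,29]]
Q^133 = (Q^66)²·Q = [[169,89],[89,80]]
F_133 mod 224 = Q^133[0][1] = 89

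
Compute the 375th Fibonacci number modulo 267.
88

Matrix identity: Q^n = [[F_(n+1), F_n], [F_n, F_(n-1)]] with Q = [[1,1],[1,0]].
n = 375 = 101110111₂. Square-and-multiply, entries mod 267:
Q^1 = [[1,1],[1,0]]
Q^2 = (Q^1)² = [[2,1],[1,1]]
Q^5 = (Q^2)²·Q = [[8,5],[5,3]]
Q^11 = (Q^5)²·Q = [[144,89],[89,55]]
Q^23 = (Q^11)²·Q = [[177,88],[88,89]]
Q^46 = (Q^23)² = [[91,179],[179,179]]
Q^93 = (Q^46)²·Q = [[8,5],[5,3]]
Q^187 = (Q^93)²·Q = [[144,89],[89,55]]
Q^375 = (Q^187)²·Q = [[177,88],[88,89]]
F_375 mod 267 = Q^375[0][1] = 88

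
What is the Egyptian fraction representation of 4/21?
1/6 + 1/42

Greedy algorithm:
4/21: ceiling(21/4) = 6, use 1/6
1/42: ceiling(42/1) = 42, use 1/42
Result: 4/21 = 1/6 + 1/42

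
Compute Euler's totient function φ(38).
18

38 = 2 × 19
φ(n) = n × ∏(1 - 1/p) for each prime p dividing n
φ(38) = 38 × (1 - 1/2) × (1 - 1/19) = 18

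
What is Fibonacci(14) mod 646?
377

Matrix identity: Q^n = [[F_(n+1), F_n], [F_n, F_(n-1)]] with Q = [[1,1],[1,0]].
n = 14 = 1110₂. Square-and-multiply, entries mod 646:
Q^1 = [[1,1],[1,0]]
Q^3 = (Q^1)²·Q = [[3,2],[2,1]]
Q^7 = (Q^3)²·Q = [[21,13],[13,8]]
Q^14 = (Q^7)² = [[610,377],[377,233]]
F_14 mod 646 = Q^14[0][1] = 377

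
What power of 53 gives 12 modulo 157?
104

Baby-step giant-step with step n = ⌈√157⌉ = 13.
Baby steps 53^j mod 157 (j:value) for j=0..12: 0:1, 1:53, 2:140, 3:41, 4:132, 5:88, 6:111, 7:74, 8:154, 9:155, 10:51, 11:34, 12:75.
Giant-step multiplier: 53^(-13) ≡ 53^(156-13) = 53^143 ≡ 22 (mod 157).
Giant steps γ_i = 12·22^i mod 157: γ_0=12, γ_1=107, γ_2=156, γ_3=135, γ_4=144, γ_5=28, γ_6=145, γ_7=50, γ_8=1 (in table at j=0).
x = i·n + j = 8·13 + 0 = 104.
Check: 53^104 ≡ 12 (mod 157).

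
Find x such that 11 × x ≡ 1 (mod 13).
6

gcd(11, 13) = 1, so the inverse exists.
Extended Euclidean algorithm on (13, 11):
13 = 1 × 11 + 2  ⟹  2 = (1)·13 + (-1)·11
11 = 5 × 2 + 1  ⟹  1 = (-5)·13 + (6)·11
So (6)·11 ≡ 1 (mod 13), i.e. 11^(-1) ≡ 6 (mod 13).
Check: 11 × 6 = 66 ≡ 1 (mod 13)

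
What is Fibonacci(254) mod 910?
27

Matrix identity: Q^n = [[F_(n+1), F_n], [F_n, F_(n-1)]] with Q = [[1,1],[1,0]].
n = 254 = 11111110₂. Square-and-multiply, entries mod 910:
Q^1 = [[1,1],[1,0]]
Q^3 = (Q^1)²·Q = [[3,2],[2,1]]
Q^7 = (Q^3)²·Q = [[21,13],[13,8]]
Q^15 = (Q^7)²·Q = [[77,610],[610,377]]
Q^31 = (Q^15)²·Q = [[679,379],[379,300]]
Q^63 = (Q^31)²·Q = [[203,442],[442,671]]
Q^127 = (Q^63)²·Q = [[441,883],[883,468]]
Q^254 = (Q^127)² = [[470,27],[27,443]]
F_254 mod 910 = Q^254[0][1] = 27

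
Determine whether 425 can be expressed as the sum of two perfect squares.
5² + 20² (a=5, b=20)

Factorization: 425 = 5^2 × 17
By Fermat: n is sum of two squares iff every prime p ≡ 3 (mod 4) appears to even power.
All primes ≡ 3 (mod 4) appear to even power.
Search a = 0, 1, 2, … for 425 - a² a perfect square: first hit at a = 5: 425 - 25 = 400 = 20².
425 = 5² + 20² = 25 + 400 ✓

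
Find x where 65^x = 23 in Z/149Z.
27

Baby-step giant-step with step n = ⌈√149⌉ = 13.
Baby steps 65^j mod 149 (j:value) for j=0..12: 0:1, 1:65, 2:53, 3:18, 4:127, 5:60, 6:26, 7:51, 8:37, 9:21, 10:24, 11:70, 12:80.
Giant-step multiplier: 65^(-13) ≡ 65^(148-13) = 65^135 ≡ 139 (mod 149).
Giant steps γ_i = 23·139^i mod 149: γ_0=23, γ_1=68, γ_2=65 (in table at j=1).
x = i·n + j = 2·13 + 1 = 27.
Check: 65^27 ≡ 23 (mod 149).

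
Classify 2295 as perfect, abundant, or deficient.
deficient

Proper divisors of 2295: sum = 1 + 3 + 5 + 9 + 15 + 17 + 27 + 45 + 51 + 85 + 135 + 153 + 255 + 459 + 765 = 2025
Since 2025 < 2295, 2295 is deficient.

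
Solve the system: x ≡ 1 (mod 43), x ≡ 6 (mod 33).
732

Using Chinese Remainder Theorem:
M = 43 × 33 = 1419
M1 = 33, M2 = 43
y1 = 33^(-1) mod 43 = 30
y2 = 43^(-1) mod 33 = 10
x = (1×33×30 + 6×43×10) mod 1419 = 732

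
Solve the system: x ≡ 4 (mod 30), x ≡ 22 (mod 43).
1054

Using Chinese Remainder Theorem:
M = 30 × 43 = 1290
M1 = 43, M2 = 30
y1 = 43^(-1) mod 30 = 7
y2 = 30^(-1) mod 43 = 33
x = (4×43×7 + 22×30×33) mod 1290 = 1054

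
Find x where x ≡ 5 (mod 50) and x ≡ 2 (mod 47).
2305

Using Chinese Remainder Theorem:
M = 50 × 47 = 2350
M1 = 47, M2 = 50
y1 = 47^(-1) mod 50 = 33
y2 = 50^(-1) mod 47 = 16
x = (5×47×33 + 2×50×16) mod 2350 = 2305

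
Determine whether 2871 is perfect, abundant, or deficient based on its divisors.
deficient

Proper divisors of 2871: sum = 1 + 3 + 9 + 11 + 29 + 33 + 87 + 99 + 261 + 319 + 957 = 1809
Since 1809 < 2871, 2871 is deficient.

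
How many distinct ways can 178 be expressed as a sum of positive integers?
571701605655

p(n) counts ways to write n as a sum of positive integers (order ignored).
Euler's pentagonal recurrence: p(k) = p(k-1) + p(k-2) - p(k-5) - p(k-7) + p(k-12) + p(k-15) - ... (offsets j(3j∓1)/2, signs ++--, p(0)=1, p(<0)=0).
DP table for k = 0..177: p(0)=1, p(1)=1, p(2)=2, p(3)=3, p(4)=5, p(5)=7, p(6)=11, p(7)=15, p(8)=22, p(9)=30, p(10)=42, p(11)=56, p(12)=77, p(13)=101, p(14)=135, p(15)=176, p(16)=231, p(17)=297, p(18)=385, p(19)=490, p(20)=627, p(21)=792, p(22)=1002, p(23)=1255, p(24)=1575, p(25)=1958, p(26)=2436, p(27)=3010, p(28)=3718, p(29)=4565, p(30)=5604, p(31)=6842, p(32)=8349, p(33)=10143, p(34)=12310, p(35)=14883, p(36)=17977, p(37)=21637, p(38)=26015, p(39)=31185, p(40)=37338, p(41)=44583, p(42)=53174, p(43)=63261, p(44)=75175, p(45)=89134, p(46)=105558, p(47)=124754, p(48)=147273, p(49)=173525, p(50)=204226, p(51)=239943, p(52)=281589, p(53)=329931, p(54)=386155, p(55)=451276, p(56)=526823, p(57)=614154, p(58)=715220, p(59)=831820, p(60)=966467, p(61)=1121505, p(62)=1300156, p(63)=1505499, p(64)=1741630, p(65)=2012558, p(66)=2323520, p(67)=2679689, p(68)=3087735, p(69)=3554345, p(70)=4087968, p(71)=4697205, p(72)=5392783, p(73)=6185689, p(74)=7089500, p(75)=8118264, p(76)=9289091, p(77)=10619863, p(78)=12132164, p(79)=13848650, p(80)=15796476, p(81)=18004327, p(82)=20506255, p(83)=23338469, p(84)=26543660, p(85)=30167357, p(86)=34262962, p(87)=38887673, p(88)=44108109, p(89)=49995925, p(90)=56634173, p(91)=64112359, p(92)=72533807, p(93)=82010177, p(94)=92669720, p(95)=104651419, p(96)=118114304, p(97)=133230930, p(98)=150198136, p(99)=169229875, p(100)=190569292, p(101)=214481126, p(102)=241265379, p(103)=271248950, p(104)=304801365, p(105)=342325709, p(106)=384276336, p(107)=431149389, p(108)=483502844, p(109)=541946240, p(110)=607163746, p(111)=679903203, p(112)=761002156, p(113)=851376628, p(114)=952050665, p(115)=1064144451, p(116)=1188908248, p(117)=1327710076, p(118)=1482074143, p(119)=1653668665, p(120)=1844349560, p(121)=2056148051, p(122)=2291320912, p(123)=2552338241, p(124)=2841940500, p(125)=3163127352, p(126)=3519222692, p(127)=3913864295, p(128)=4351078600, p(129)=4835271870, p(130)=5371315400, p(131)=5964539504, p(132)=6620830889, p(133)=7346629512, p(134)=8149040695, p(135)=9035836076, p(136)=10015581680, p(137)=11097645016, p(138)=12292341831, p(139)=13610949895, p(140)=15065878135, p(141)=16670689208, p(142)=18440293320, p(143)=20390982757, p(144)=22540654445, p(145)=24908858009, p(146)=27517052599, p(147)=30388671978, p(148)=33549419497, p(149)=37027355200, p(150)=40853235313, p(151)=45060624582, p(152)=49686288421, p(153)=54770336324, p(154)=60356673280, p(155)=66493182097, p(156)=73232243759, p(157)=80630964769, p(158)=88751778802, p(159)=97662728555, p(160)=107438159466, p(161)=118159068427, p(162)=129913904637, p(163)=142798995930, p(164)=156919475295, p(165)=172389800255, p(166)=189334822579, p(167)=207890420102, p(168)=228204732751, p(169)=250438925115, p(170)=274768617130, p(171)=301384802048, p(172)=330495499613, p(173)=362326859895, p(174)=397125074750, p(175)=435157697830, p(176)=476715857290, p(177)=522115831195.
Final step: p(178) = p(177) + p(176) - p(173) - p(171) + p(166) + p(163) - p(156) - p(152) + p(143) + p(138) - p(127) - p(121) + p(108) + p(101) - p(86) - p(78) + p(61) + p(52) - p(33) - p(23) + p(2)
= 522115831195 + 476715857290 - 362326859895 - 301384802048 + 189334822579 + 142798995930 - 73232243759 - 49686288421 + 20390982757 + 12292341831 - 3913864295 - 2056148051 + 483502844 + 214481126 - 34262962 - 12132164 + 1121505 + 281589 - 10143 - 1255 + 2
= 571701605655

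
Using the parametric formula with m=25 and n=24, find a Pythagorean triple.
(49, 1200, 1201)

Euclid's formula: a = m² - n², b = 2mn, c = m² + n²
m = 25, n = 24
a = 25² - 24² = 625 - 576 = 49
b = 2 × 25 × 24 = 1200
c = 25² + 24² = 625 + 576 = 1201
Verification: 49² + 1200² = 2401 + 1440000 = 1442401 = 1201² ✓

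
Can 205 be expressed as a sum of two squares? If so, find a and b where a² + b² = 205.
3² + 14² (a=3, b=14)

Factorization: 205 = 5 × 41
By Fermat: n is sum of two squares iff every prime p ≡ 3 (mod 4) appears to even power.
All primes ≡ 3 (mod 4) appear to even power.
Search a = 0, 1, 2, … for 205 - a² a perfect square: first hit at a = 3: 205 - 9 = 196 = 14².
205 = 3² + 14² = 9 + 196 ✓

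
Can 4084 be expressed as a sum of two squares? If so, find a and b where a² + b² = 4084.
22² + 60² (a=22, b=60)

Factorization: 4084 = 2^2 × 1021
By Fermat: n is sum of two squares iff every prime p ≡ 3 (mod 4) appears to even power.
All primes ≡ 3 (mod 4) appear to even power.
Search a = 0, 1, 2, … for 4084 - a² a perfect square: first hit at a = 22: 4084 - 484 = 3600 = 60².
4084 = 22² + 60² = 484 + 3600 ✓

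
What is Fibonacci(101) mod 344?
61

Matrix identity: Q^n = [[F_(n+1), F_n], [F_n, F_(n-1)]] with Q = [[1,1],[1,0]].
n = 101 = 1100101₂. Square-and-multiply, entries mod 344:
Q^1 = [[1,1],[1,0]]
Q^3 = (Q^1)²·Q = [[3,2],[2,1]]
Q^6 = (Q^3)² = [[13,8],[8,5]]
Q^12 = (Q^6)² = [[233,144],[144,89]]
Q^25 = (Q^12)²·Q = [[305,33],[33,272]]
Q^50 = (Q^25)² = [[202,121],[121,81]]
Q^101 = (Q^50)²·Q = [[248,61],[61,187]]
F_101 mod 344 = Q^101[0][1] = 61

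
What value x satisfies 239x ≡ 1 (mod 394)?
61

gcd(239, 394) = 1, so the inverse exists.
Extended Euclidean algorithm on (394, 239):
394 = 1 × 239 + 155  ⟹  155 = (1)·394 + (-1)·239
239 = 1 × 155 + 84  ⟹  84 = (-1)·394 + (2)·239
155 = 1 × 84 + 71  ⟹  71 = (2)·394 + (-3)·239
84 = 1 × 71 + 13  ⟹  13 = (-3)·394 + (5)·239
71 = 5 × 13 + 6  ⟹  6 = (17)·394 + (-28)·239
13 = 2 × 6 + 1  ⟹  1 = (-37)·394 + (61)·239
So (61)·239 ≡ 1 (mod 394), i.e. 239^(-1) ≡ 61 (mod 394).
Check: 239 × 61 = 14579 ≡ 1 (mod 394)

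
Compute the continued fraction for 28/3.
[9; 3]

Euclidean algorithm steps:
28 = 9 × 3 + 1
3 = 3 × 1 + 0
Continued fraction: [9; 3]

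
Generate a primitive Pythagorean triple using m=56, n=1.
(3135, 112, 3137)

Euclid's formula: a = m² - n², b = 2mn, c = m² + n²
m = 56, n = 1
a = 56² - 1² = 3136 - 1 = 3135
b = 2 × 56 × 1 = 112
c = 56² + 1² = 3136 + 1 = 3137
Verification: 3135² + 112² = 9828225 + 12544 = 9840769 = 3137² ✓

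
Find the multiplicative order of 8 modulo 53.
52

53 is prime, so ord(8) divides φ(53) = 52.
Divisors of 52: 1, 2, 4, 13, 26, 52.
Repeated squaring: 8^1 ≡ 8, 8^2 ≡ 11, 8^4 ≡ 15, 8^8 ≡ 13, 8^16 ≡ 10, 8^32 ≡ 47 (mod 53).
Test 8^d mod 53 for each divisor d in increasing order:
8^1 ≡ 8
8^2 ≡ 11
8^4 ≡ 15
8^13 = 8^8·8^4·8^1 ≡ 23
8^26 = 8^16·8^8·8^2 ≡ 52
8^52 = 8^32·8^16·8^4 ≡ 1  ← first divisor giving 1
The order is 52.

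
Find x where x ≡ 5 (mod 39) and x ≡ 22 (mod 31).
239

Using Chinese Remainder Theorem:
M = 39 × 31 = 1209
M1 = 31, M2 = 39
y1 = 31^(-1) mod 39 = 34
y2 = 39^(-1) mod 31 = 4
x = (5×31×34 + 22×39×4) mod 1209 = 239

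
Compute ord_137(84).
136

137 is prime, so ord(84) divides φ(137) = 136.
Divisors of 136: 1, 2, 4, 8, 17, 34, 68, 136.
Repeated squaring: 84^1 ≡ 84, 84^2 ≡ 69, 84^4 ≡ 103, 84^8 ≡ 60, 84^16 ≡ 38, 84^32 ≡ 74, 84^64 ≡ 133, 84^128 ≡ 16 (mod 137).
Test 84^d mod 137 for each divisor d in increasing order:
84^1 ≡ 84
84^2 ≡ 69
84^4 ≡ 103
84^8 ≡ 60
84^17 = 84^16·84^1 ≡ 41
84^34 = 84^32·84^2 ≡ 37
84^68 = 84^64·84^4 ≡ 136
84^136 = 84^128·84^8 ≡ 1  ← first divisor giving 1
The order is 136.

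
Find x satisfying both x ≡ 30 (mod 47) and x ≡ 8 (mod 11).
30

Using Chinese Remainder Theorem:
M = 47 × 11 = 517
M1 = 11, M2 = 47
y1 = 11^(-1) mod 47 = 30
y2 = 47^(-1) mod 11 = 4
x = (30×11×30 + 8×47×4) mod 517 = 30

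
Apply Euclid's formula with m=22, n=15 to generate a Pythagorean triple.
(259, 660, 709)

Euclid's formula: a = m² - n², b = 2mn, c = m² + n²
m = 22, n = 15
a = 22² - 15² = 484 - 225 = 259
b = 2 × 22 × 15 = 660
c = 22² + 15² = 484 + 225 = 709
Verification: 259² + 660² = 67081 + 435600 = 502681 = 709² ✓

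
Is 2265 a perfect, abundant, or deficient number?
deficient

Proper divisors of 2265: sum = 1 + 3 + 5 + 15 + 151 + 453 + 755 = 1383
Since 1383 < 2265, 2265 is deficient.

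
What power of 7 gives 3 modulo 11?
4

Baby-step giant-step with step n = ⌈√11⌉ = 4.
Baby steps 7^j mod 11 (j:value) for j=0..3: 0:1, 1:7, 2:5, 3:2.
Giant-step multiplier: 7^(-4) ≡ 7^(10-4) = 7^6 ≡ 4 (mod 11).
Giant steps γ_i = 3·4^i mod 11: γ_0=3, γ_1=1 (in table at j=0).
x = i·n + j = 1·4 + 0 = 4.
Check: 7^4 ≡ 3 (mod 11).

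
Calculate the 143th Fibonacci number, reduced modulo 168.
1

Matrix identity: Q^n = [[F_(n+1), F_n], [F_n, F_(n-1)]] with Q = [[1,1],[1,0]].
n = 143 = 10001111₂. Square-and-multiply, entries mod 168:
Q^1 = [[1,1],[1,0]]
Q^2 = (Q^1)² = [[2,1],[1,1]]
Q^4 = (Q^2)² = [[5,3],[3,2]]
Q^8 = (Q^4)² = [[34,21],[21,13]]
Q^17 = (Q^8)²·Q = [[64,85],[85,147]]
Q^35 = (Q^17)²·Q = [[24,65],[65,127]]
Q^71 = (Q^35)²·Q = [[0,97],[97,71]]
Q^143 = (Q^71)²·Q = [[0,1],[1,167]]
F_143 mod 168 = Q^143[0][1] = 1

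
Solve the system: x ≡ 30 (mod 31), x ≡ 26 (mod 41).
805

Using Chinese Remainder Theorem:
M = 31 × 41 = 1271
M1 = 41, M2 = 31
y1 = 41^(-1) mod 31 = 28
y2 = 31^(-1) mod 41 = 4
x = (30×41×28 + 26×31×4) mod 1271 = 805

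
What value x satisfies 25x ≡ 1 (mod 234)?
103

gcd(25, 234) = 1, so the inverse exists.
Extended Euclidean algorithm on (234, 25):
234 = 9 × 25 + 9  ⟹  9 = (1)·234 + (-9)·25
25 = 2 × 9 + 7  ⟹  7 = (-2)·234 + (19)·25
9 = 1 × 7 + 2  ⟹  2 = (3)·234 + (-28)·25
7 = 3 × 2 + 1  ⟹  1 = (-11)·234 + (103)·25
So (103)·25 ≡ 1 (mod 234), i.e. 25^(-1) ≡ 103 (mod 234).
Check: 25 × 103 = 2575 ≡ 1 (mod 234)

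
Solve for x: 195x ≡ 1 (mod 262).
43

gcd(195, 262) = 1, so the inverse exists.
Extended Euclidean algorithm on (262, 195):
262 = 1 × 195 + 67  ⟹  67 = (1)·262 + (-1)·195
195 = 2 × 67 + 61  ⟹  61 = (-2)·262 + (3)·195
67 = 1 × 61 + 6  ⟹  6 = (3)·262 + (-4)·195
61 = 10 × 6 + 1  ⟹  1 = (-32)·262 + (43)·195
So (43)·195 ≡ 1 (mod 262), i.e. 195^(-1) ≡ 43 (mod 262).
Check: 195 × 43 = 8385 ≡ 1 (mod 262)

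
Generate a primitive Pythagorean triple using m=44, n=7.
(1887, 616, 1985)

Euclid's formula: a = m² - n², b = 2mn, c = m² + n²
m = 44, n = 7
a = 44² - 7² = 1936 - 49 = 1887
b = 2 × 44 × 7 = 616
c = 44² + 7² = 1936 + 49 = 1985
Verification: 1887² + 616² = 3560769 + 379456 = 3940225 = 1985² ✓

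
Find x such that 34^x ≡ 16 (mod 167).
16

Baby-step giant-step with step n = ⌈√167⌉ = 13.
Baby steps 34^j mod 167 (j:value) for j=0..12: 0:1, 1:34, 2:154, 3:59, 4:2, 5:68, 6:141, 7:118, 8:4, 9:136, 10:115, 11:69, 12:8.
Giant-step multiplier: 34^(-13) ≡ 34^(166-13) = 34^153 ≡ 35 (mod 167).
Giant steps γ_i = 16·35^i mod 167: γ_0=16, γ_1=59 (in table at j=3).
x = i·n + j = 1·13 + 3 = 16.
Check: 34^16 ≡ 16 (mod 167).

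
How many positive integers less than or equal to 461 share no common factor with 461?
460

461 = 461
φ(n) = n × ∏(1 - 1/p) for each prime p dividing n
φ(461) = 461 × (1 - 1/461) = 460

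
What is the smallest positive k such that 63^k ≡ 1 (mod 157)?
156

157 is prime, so ord(63) divides φ(157) = 156.
Divisors of 156: 1, 2, 3, 4, 6, 12, 13, 26, 39, 52, 78, 156.
Repeated squaring: 63^1 ≡ 63, 63^2 ≡ 44, 63^4 ≡ 52, 63^8 ≡ 35, 63^16 ≡ 126, 63^32 ≡ 19, 63^64 ≡ 47, 63^128 ≡ 11 (mod 157).
Test 63^d mod 157 for each divisor d in increasing order:
63^1 ≡ 63
63^2 ≡ 44
63^3 = 63^2·63^1 ≡ 103
63^4 ≡ 52
63^6 = 63^4·63^2 ≡ 90
63^12 = 63^8·63^4 ≡ 93
63^13 = 63^8·63^4·63^1 ≡ 50
63^26 = 63^16·63^8·63^2 ≡ 145
63^39 = 63^32·63^4·63^2·63^1 ≡ 28
63^52 = 63^32·63^16·63^4 ≡ 144
63^78 = 63^64·63^8·63^4·63^2 ≡ 156
63^156 = 63^128·63^16·63^8·63^4 ≡ 1  ← first divisor giving 1
The order is 156.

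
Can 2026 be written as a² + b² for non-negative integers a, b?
1² + 45² (a=1, b=45)

Factorization: 2026 = 2 × 1013
By Fermat: n is sum of two squares iff every prime p ≡ 3 (mod 4) appears to even power.
All primes ≡ 3 (mod 4) appear to even power.
Search a = 0, 1, 2, … for 2026 - a² a perfect square: first hit at a = 1: 2026 - 1 = 2025 = 45².
2026 = 1² + 45² = 1 + 2025 ✓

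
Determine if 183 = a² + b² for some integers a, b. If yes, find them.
Not possible

Factorization: 183 = 3 × 61
By Fermat: n is sum of two squares iff every prime p ≡ 3 (mod 4) appears to even power.
Prime(s) ≡ 3 (mod 4) with odd exponent: [(3, 1)]
Therefore 183 cannot be expressed as a² + b².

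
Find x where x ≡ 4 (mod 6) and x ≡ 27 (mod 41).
232

Using Chinese Remainder Theorem:
M = 6 × 41 = 246
M1 = 41, M2 = 6
y1 = 41^(-1) mod 6 = 5
y2 = 6^(-1) mod 41 = 7
x = (4×41×5 + 27×6×7) mod 246 = 232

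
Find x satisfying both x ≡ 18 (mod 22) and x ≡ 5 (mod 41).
128

Using Chinese Remainder Theorem:
M = 22 × 41 = 902
M1 = 41, M2 = 22
y1 = 41^(-1) mod 22 = 7
y2 = 22^(-1) mod 41 = 28
x = (18×41×7 + 5×22×28) mod 902 = 128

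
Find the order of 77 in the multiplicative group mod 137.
34

137 is prime, so ord(77) divides φ(137) = 136.
Divisors of 136: 1, 2, 4, 8, 17, 34, 68, 136.
Repeated squaring: 77^1 ≡ 77, 77^2 ≡ 38, 77^4 ≡ 74, 77^8 ≡ 133, 77^16 ≡ 16, 77^32 ≡ 119, 77^64 ≡ 50, 77^128 ≡ 34 (mod 137).
Test 77^d mod 137 for each divisor d in increasing order:
77^1 ≡ 77
77^2 ≡ 38
77^4 ≡ 74
77^8 ≡ 133
77^17 = 77^16·77^1 ≡ 136
77^34 = 77^32·77^2 ≡ 1  ← first divisor giving 1
The order is 34.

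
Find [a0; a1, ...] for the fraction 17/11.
[1; 1, 1, 5]

Euclidean algorithm steps:
17 = 1 × 11 + 6
11 = 1 × 6 + 5
6 = 1 × 5 + 1
5 = 5 × 1 + 0
Continued fraction: [1; 1, 1, 5]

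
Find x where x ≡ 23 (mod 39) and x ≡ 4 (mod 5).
179

Using Chinese Remainder Theorem:
M = 39 × 5 = 195
M1 = 5, M2 = 39
y1 = 5^(-1) mod 39 = 8
y2 = 39^(-1) mod 5 = 4
x = (23×5×8 + 4×39×4) mod 195 = 179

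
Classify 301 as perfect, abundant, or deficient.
deficient

Proper divisors of 301: sum = 1 + 7 + 43 = 51
Since 51 < 301, 301 is deficient.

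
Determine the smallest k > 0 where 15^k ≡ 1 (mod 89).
88

89 is prime, so ord(15) divides φ(89) = 88.
Divisors of 88: 1, 2, 4, 8, 11, 22, 44, 88.
Repeated squaring: 15^1 ≡ 15, 15^2 ≡ 47, 15^4 ≡ 73, 15^8 ≡ 78, 15^16 ≡ 32, 15^32 ≡ 45, 15^64 ≡ 67 (mod 89).
Test 15^d mod 89 for each divisor d in increasing order:
15^1 ≡ 15
15^2 ≡ 47
15^4 ≡ 73
15^8 ≡ 78
15^11 = 15^8·15^2·15^1 ≡ 77
15^22 = 15^16·15^4·15^2 ≡ 55
15^44 = 15^32·15^8·15^4 ≡ 88
15^88 = 15^64·15^16·15^8 ≡ 1  ← first divisor giving 1
The order is 88.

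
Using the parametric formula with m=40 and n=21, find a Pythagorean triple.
(1159, 1680, 2041)

Euclid's formula: a = m² - n², b = 2mn, c = m² + n²
m = 40, n = 21
a = 40² - 21² = 1600 - 441 = 1159
b = 2 × 40 × 21 = 1680
c = 40² + 21² = 1600 + 441 = 2041
Verification: 1159² + 1680² = 1343281 + 2822400 = 4165681 = 2041² ✓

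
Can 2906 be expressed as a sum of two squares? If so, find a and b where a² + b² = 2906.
35² + 41² (a=35, b=41)

Factorization: 2906 = 2 × 1453
By Fermat: n is sum of two squares iff every prime p ≡ 3 (mod 4) appears to even power.
All primes ≡ 3 (mod 4) appear to even power.
Search a = 0, 1, 2, … for 2906 - a² a perfect square: first hit at a = 35: 2906 - 1225 = 1681 = 41².
2906 = 35² + 41² = 1225 + 1681 ✓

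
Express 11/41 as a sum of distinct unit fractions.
1/4 + 1/55 + 1/9020

Greedy algorithm:
11/41: ceiling(41/11) = 4, use 1/4
3/164: ceiling(164/3) = 55, use 1/55
1/9020: ceiling(9020/1) = 9020, use 1/9020
Result: 11/41 = 1/4 + 1/55 + 1/9020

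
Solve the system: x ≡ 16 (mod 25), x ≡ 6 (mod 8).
166

Using Chinese Remainder Theorem:
M = 25 × 8 = 200
M1 = 8, M2 = 25
y1 = 8^(-1) mod 25 = 22
y2 = 25^(-1) mod 8 = 1
x = (16×8×22 + 6×25×1) mod 200 = 166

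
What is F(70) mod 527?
458

Matrix identity: Q^n = [[F_(n+1), F_n], [F_n, F_(n-1)]] with Q = [[1,1],[1,0]].
n = 70 = 1000110₂. Square-and-multiply, entries mod 527:
Q^1 = [[1,1],[1,0]]
Q^2 = (Q^1)² = [[2,1],[1,1]]
Q^4 = (Q^2)² = [[5,3],[3,2]]
Q^8 = (Q^4)² = [[34,21],[21,13]]
Q^17 = (Q^8)²·Q = [[476,16],[16,460]]
Q^35 = (Q^17)²·Q = [[442,222],[222,220]]
Q^70 = (Q^35)² = [[120,458],[458,189]]
F_70 mod 527 = Q^70[0][1] = 458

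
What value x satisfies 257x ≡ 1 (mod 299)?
121

gcd(257, 299) = 1, so the inverse exists.
Extended Euclidean algorithm on (299, 257):
299 = 1 × 257 + 42  ⟹  42 = (1)·299 + (-1)·257
257 = 6 × 42 + 5  ⟹  5 = (-6)·299 + (7)·257
42 = 8 × 5 + 2  ⟹  2 = (49)·299 + (-57)·257
5 = 2 × 2 + 1  ⟹  1 = (-104)·299 + (121)·257
So (121)·257 ≡ 1 (mod 299), i.e. 257^(-1) ≡ 121 (mod 299).
Check: 257 × 121 = 31097 ≡ 1 (mod 299)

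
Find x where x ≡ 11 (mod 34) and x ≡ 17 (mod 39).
1031

Using Chinese Remainder Theorem:
M = 34 × 39 = 1326
M1 = 39, M2 = 34
y1 = 39^(-1) mod 34 = 7
y2 = 34^(-1) mod 39 = 31
x = (11×39×7 + 17×34×31) mod 1326 = 1031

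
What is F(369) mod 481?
200

Matrix identity: Q^n = [[F_(n+1), F_n], [F_n, F_(n-1)]] with Q = [[1,1],[1,0]].
n = 369 = 101110001₂. Square-and-multiply, entries mod 481:
Q^1 = [[1,1],[1,0]]
Q^2 = (Q^1)² = [[2,1],[1,1]]
Q^5 = (Q^2)²·Q = [[8,5],[5,3]]
Q^11 = (Q^5)²·Q = [[144,89],[89,55]]
Q^23 = (Q^11)²·Q = [[192,278],[278,395]]
Q^46 = (Q^23)² = [[151,127],[127,24]]
Q^92 = (Q^46)² = [[450,99],[99,351]]
Q^184 = (Q^92)² = [[180,415],[415,246]]
Q^369 = (Q^184)²·Q = [[463,200],[200,263]]
F_369 mod 481 = Q^369[0][1] = 200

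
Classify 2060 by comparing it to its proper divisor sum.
abundant

Proper divisors of 2060: sum = 1 + 2 + 4 + 5 + 10 + 20 + 103 + 206 + 412 + 515 + 1030 = 2308
Since 2308 > 2060, 2060 is abundant.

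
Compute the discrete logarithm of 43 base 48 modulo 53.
6

Baby-step giant-step with step n = ⌈√53⌉ = 8.
Baby steps 48^j mod 53 (j:value) for j=0..7: 0:1, 1:48, 2:25, 3:34, 4:42, 5:2, 6:43, 7:50.
h = 43 is already in the table at j=6, so x = 6.
Check: 48^6 ≡ 43 (mod 53).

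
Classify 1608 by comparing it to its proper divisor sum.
abundant

Proper divisors of 1608: sum = 1 + 2 + 3 + 4 + 6 + 8 + 12 + 24 + 67 + 134 + 201 + 268 + 402 + 536 + 804 = 2472
Since 2472 > 1608, 1608 is abundant.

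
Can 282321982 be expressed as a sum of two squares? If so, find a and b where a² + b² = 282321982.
Not possible

Factorization: 282321982 = 2 × 41 × 151^3
By Fermat: n is sum of two squares iff every prime p ≡ 3 (mod 4) appears to even power.
Prime(s) ≡ 3 (mod 4) with odd exponent: [(151, 3)]
Therefore 282321982 cannot be expressed as a² + b².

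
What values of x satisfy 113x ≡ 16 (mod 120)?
x ≡ 32 (mod 120)

gcd(113, 120) = 1, which divides 16, so solutions exist.
Find 113^(-1) mod 120 by the extended Euclidean algorithm:
120 = 1 × 113 + 7  ⟹  7 = (1)·120 + (-1)·113
113 = 16 × 7 + 1  ⟹  1 = (-16)·120 + (17)·113
So (17)·113 ≡ 1 (mod 120), i.e. 113^(-1) ≡ 17 (mod 120).
x ≡ 17 × 16 = 272 ≡ 32 (mod 120).
Check: 113 × 32 = 3616 ≡ 16 (mod 120).
Unique solution: x ≡ 32 (mod 120)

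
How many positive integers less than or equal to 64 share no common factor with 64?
32

64 = 2^6
φ(n) = n × ∏(1 - 1/p) for each prime p dividing n
φ(64) = 64 × (1 - 1/2) = 32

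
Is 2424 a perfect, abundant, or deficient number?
abundant

Proper divisors of 2424: sum = 1 + 2 + 3 + 4 + 6 + 8 + 12 + 24 + 101 + 202 + 303 + 404 + 606 + 808 + 1212 = 3696
Since 3696 > 2424, 2424 is abundant.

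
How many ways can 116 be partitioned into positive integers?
1188908248

p(n) counts ways to write n as a sum of positive integers (order ignored).
Euler's pentagonal recurrence: p(k) = p(k-1) + p(k-2) - p(k-5) - p(k-7) + p(k-12) + p(k-15) - ... (offsets j(3j∓1)/2, signs ++--, p(0)=1, p(<0)=0).
DP table for k = 0..115: p(0)=1, p(1)=1, p(2)=2, p(3)=3, p(4)=5, p(5)=7, p(6)=11, p(7)=15, p(8)=22, p(9)=30, p(10)=42, p(11)=56, p(12)=77, p(13)=101, p(14)=135, p(15)=176, p(16)=231, p(17)=297, p(18)=385, p(19)=490, p(20)=627, p(21)=792, p(22)=1002, p(23)=1255, p(24)=1575, p(25)=1958, p(26)=2436, p(27)=3010, p(28)=3718, p(29)=4565, p(30)=5604, p(31)=6842, p(32)=8349, p(33)=10143, p(34)=12310, p(35)=14883, p(36)=17977, p(37)=21637, p(38)=26015, p(39)=31185, p(40)=37338, p(41)=44583, p(42)=53174, p(43)=63261, p(44)=75175, p(45)=89134, p(46)=105558, p(47)=124754, p(48)=147273, p(49)=173525, p(50)=204226, p(51)=239943, p(52)=281589, p(53)=329931, p(54)=386155, p(55)=451276, p(56)=526823, p(57)=614154, p(58)=715220, p(59)=831820, p(60)=966467, p(61)=1121505, p(62)=1300156, p(63)=1505499, p(64)=1741630, p(65)=2012558, p(66)=2323520, p(67)=2679689, p(68)=3087735, p(69)=3554345, p(70)=4087968, p(71)=4697205, p(72)=5392783, p(73)=6185689, p(74)=7089500, p(75)=8118264, p(76)=9289091, p(77)=10619863, p(78)=12132164, p(79)=13848650, p(80)=15796476, p(81)=18004327, p(82)=20506255, p(83)=23338469, p(84)=26543660, p(85)=30167357, p(86)=34262962, p(87)=38887673, p(88)=44108109, p(89)=49995925, p(90)=56634173, p(91)=64112359, p(92)=72533807, p(93)=82010177, p(94)=92669720, p(95)=104651419, p(96)=118114304, p(97)=133230930, p(98)=150198136, p(99)=169229875, p(100)=190569292, p(101)=214481126, p(102)=241265379, p(103)=271248950, p(104)=304801365, p(105)=342325709, p(106)=384276336, p(107)=431149389, p(108)=483502844, p(109)=541946240, p(110)=607163746, p(111)=679903203, p(112)=761002156, p(113)=851376628, p(114)=952050665, p(115)=1064144451.
Final step: p(116) = p(115) + p(114) - p(111) - p(109) + p(104) + p(101) - p(94) - p(90) + p(81) + p(76) - p(65) - p(59) + p(46) + p(39) - p(24) - p(16)
= 1064144451 + 952050665 - 679903203 - 541946240 + 304801365 + 214481126 - 92669720 - 56634173 + 18004327 + 9289091 - 2012558 - 831820 + 105558 + 31185 - 1575 - 231
= 1188908248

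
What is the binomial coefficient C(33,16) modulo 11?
0

Using Lucas' theorem:
Write n=33 and k=16 in base 11:
n in base 11: [3, 0]
k in base 11: [1, 5]
C(33,16) mod 11 = ∏ C(n_i, k_i) mod 11
Digit binomials (mod 11): C(3,1) = 3; C(0,5) = 0 (k_i > n_i)
Product: 3 × 0 = 0 ≡ 0 (mod 11)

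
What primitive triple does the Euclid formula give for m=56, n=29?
(2295, 3248, 3977)

Euclid's formula: a = m² - n², b = 2mn, c = m² + n²
m = 56, n = 29
a = 56² - 29² = 3136 - 841 = 2295
b = 2 × 56 × 29 = 3248
c = 56² + 29² = 3136 + 841 = 3977
Verification: 2295² + 3248² = 5267025 + 10549504 = 15816529 = 3977² ✓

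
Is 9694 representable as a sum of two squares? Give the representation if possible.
Not possible

Factorization: 9694 = 2 × 37 × 131
By Fermat: n is sum of two squares iff every prime p ≡ 3 (mod 4) appears to even power.
Prime(s) ≡ 3 (mod 4) with odd exponent: [(131, 1)]
Therefore 9694 cannot be expressed as a² + b².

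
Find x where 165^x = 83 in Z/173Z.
60

Baby-step giant-step with step n = ⌈√173⌉ = 14.
Baby steps 165^j mod 173 (j:value) for j=0..13: 0:1, 1:165, 2:64, 3:7, 4:117, 5:102, 6:49, 7:127, 8:22, 9:170, 10:24, 11:154, 12:152, 13:168.
Giant-step multiplier: 165^(-14) ≡ 165^(172-14) = 165^158 ≡ 13 (mod 173).
Giant steps γ_i = 83·13^i mod 173: γ_0=83, γ_1=41, γ_2=14, γ_3=9, γ_4=117 (in table at j=4).
x = i·n + j = 4·14 + 4 = 60.
Check: 165^60 ≡ 83 (mod 173).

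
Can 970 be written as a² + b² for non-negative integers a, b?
3² + 31² (a=3, b=31)

Factorization: 970 = 2 × 5 × 97
By Fermat: n is sum of two squares iff every prime p ≡ 3 (mod 4) appears to even power.
All primes ≡ 3 (mod 4) appear to even power.
Search a = 0, 1, 2, … for 970 - a² a perfect square: first hit at a = 3: 970 - 9 = 961 = 31².
970 = 3² + 31² = 9 + 961 ✓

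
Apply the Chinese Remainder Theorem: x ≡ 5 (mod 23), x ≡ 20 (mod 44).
856

Using Chinese Remainder Theorem:
M = 23 × 44 = 1012
M1 = 44, M2 = 23
y1 = 44^(-1) mod 23 = 11
y2 = 23^(-1) mod 44 = 23
x = (5×44×11 + 20×23×23) mod 1012 = 856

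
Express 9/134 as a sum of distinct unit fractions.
1/15 + 1/2010

Greedy algorithm:
9/134: ceiling(134/9) = 15, use 1/15
1/2010: ceiling(2010/1) = 2010, use 1/2010
Result: 9/134 = 1/15 + 1/2010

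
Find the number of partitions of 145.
24908858009

p(n) counts ways to write n as a sum of positive integers (order ignored).
Euler's pentagonal recurrence: p(k) = p(k-1) + p(k-2) - p(k-5) - p(k-7) + p(k-12) + p(k-15) - ... (offsets j(3j∓1)/2, signs ++--, p(0)=1, p(<0)=0).
DP table for k = 0..144: p(0)=1, p(1)=1, p(2)=2, p(3)=3, p(4)=5, p(5)=7, p(6)=11, p(7)=15, p(8)=22, p(9)=30, p(10)=42, p(11)=56, p(12)=77, p(13)=101, p(14)=135, p(15)=176, p(16)=231, p(17)=297, p(18)=385, p(19)=490, p(20)=627, p(21)=792, p(22)=1002, p(23)=1255, p(24)=1575, p(25)=1958, p(26)=2436, p(27)=3010, p(28)=3718, p(29)=4565, p(30)=5604, p(31)=6842, p(32)=8349, p(33)=10143, p(34)=12310, p(35)=14883, p(36)=17977, p(37)=21637, p(38)=26015, p(39)=31185, p(40)=37338, p(41)=44583, p(42)=53174, p(43)=63261, p(44)=75175, p(45)=89134, p(46)=105558, p(47)=124754, p(48)=147273, p(49)=173525, p(50)=204226, p(51)=239943, p(52)=281589, p(53)=329931, p(54)=386155, p(55)=451276, p(56)=526823, p(57)=614154, p(58)=715220, p(59)=831820, p(60)=966467, p(61)=1121505, p(62)=1300156, p(63)=1505499, p(64)=1741630, p(65)=2012558, p(66)=2323520, p(67)=2679689, p(68)=3087735, p(69)=3554345, p(70)=4087968, p(71)=4697205, p(72)=5392783, p(73)=6185689, p(74)=7089500, p(75)=8118264, p(76)=9289091, p(77)=10619863, p(78)=12132164, p(79)=13848650, p(80)=15796476, p(81)=18004327, p(82)=20506255, p(83)=23338469, p(84)=26543660, p(85)=30167357, p(86)=34262962, p(87)=38887673, p(88)=44108109, p(89)=49995925, p(90)=56634173, p(91)=64112359, p(92)=72533807, p(93)=82010177, p(94)=92669720, p(95)=104651419, p(96)=118114304, p(97)=133230930, p(98)=150198136, p(99)=169229875, p(100)=190569292, p(101)=214481126, p(102)=241265379, p(103)=271248950, p(104)=304801365, p(105)=342325709, p(106)=384276336, p(107)=431149389, p(108)=483502844, p(109)=541946240, p(110)=607163746, p(111)=679903203, p(112)=761002156, p(113)=851376628, p(114)=952050665, p(115)=1064144451, p(116)=1188908248, p(117)=1327710076, p(118)=1482074143, p(119)=1653668665, p(120)=1844349560, p(121)=2056148051, p(122)=2291320912, p(123)=2552338241, p(124)=2841940500, p(125)=3163127352, p(126)=3519222692, p(127)=3913864295, p(128)=4351078600, p(129)=4835271870, p(130)=5371315400, p(131)=5964539504, p(132)=6620830889, p(133)=7346629512, p(134)=8149040695, p(135)=9035836076, p(136)=10015581680, p(137)=11097645016, p(138)=12292341831, p(139)=13610949895, p(140)=15065878135, p(141)=16670689208, p(142)=18440293320, p(143)=20390982757, p(144)=22540654445.
Final step: p(145) = p(144) + p(143) - p(140) - p(138) + p(133) + p(130) - p(123) - p(119) + p(110) + p(105) - p(94) - p(88) + p(75) + p(68) - p(53) - p(45) + p(28) + p(19) - p(0)
= 22540654445 + 20390982757 - 15065878135 - 12292341831 + 7346629512 + 5371315400 - 2552338241 - 1653668665 + 607163746 + 342325709 - 92669720 - 44108109 + 8118264 + 3087735 - 329931 - 89134 + 3718 + 490 - 1
= 24908858009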